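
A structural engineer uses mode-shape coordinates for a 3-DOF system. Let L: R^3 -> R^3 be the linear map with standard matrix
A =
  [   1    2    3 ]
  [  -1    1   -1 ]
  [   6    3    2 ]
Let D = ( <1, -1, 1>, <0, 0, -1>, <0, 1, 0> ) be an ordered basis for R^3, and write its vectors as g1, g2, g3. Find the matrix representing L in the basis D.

[[2, -3, 2], [-3, -1, -1], [-1, -2, 3]]

Let P have columns g1, ..., g3. Then [L]_D = P^(-1) A P.
Here det P = 1, so P^(-1) is integer; computing A P first and then P^(-1)(A P) gives [[2, -3, 2], [-3, -1, -1], [-1, -2, 3]].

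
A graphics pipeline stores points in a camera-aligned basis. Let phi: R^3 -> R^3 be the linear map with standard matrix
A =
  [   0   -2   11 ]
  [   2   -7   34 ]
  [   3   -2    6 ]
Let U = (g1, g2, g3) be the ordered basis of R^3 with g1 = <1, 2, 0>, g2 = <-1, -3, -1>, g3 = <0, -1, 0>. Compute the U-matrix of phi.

[[-3, -2, 0], [1, 3, -2], [3, 2, -1]]

The j-th column of [phi]_U is [phi(gj)]_U.
phi(g1) = A g1 = <-4, -12, -1> = -3g1 + g2 + 3g3, so column 1 is <-3, 1, 3>.
Repeating for g2, g3 and assembling the columns gives [[-3, -2, 0], [1, 3, -2], [3, 2, -1]].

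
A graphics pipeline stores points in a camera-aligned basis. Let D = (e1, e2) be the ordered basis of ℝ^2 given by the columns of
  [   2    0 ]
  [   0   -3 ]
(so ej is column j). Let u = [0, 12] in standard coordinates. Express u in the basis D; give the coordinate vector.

[0, -4]

We seek scalars with c_1 e1 + c_2 e2 = u; equivalently solve M c = u where the columns of M are e1, e2.
System: 2c_1 + 0c_2 = 0, 0c_1 - 3c_2 = 12; solving gives c_1 = 0, c_2 = -4.
Check: 0·e1 - 4e2 = [0, 12].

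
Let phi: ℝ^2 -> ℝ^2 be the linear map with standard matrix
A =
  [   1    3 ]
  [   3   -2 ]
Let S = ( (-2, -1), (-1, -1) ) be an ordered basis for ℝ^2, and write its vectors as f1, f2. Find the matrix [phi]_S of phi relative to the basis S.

[[1, 3], [3, -2]]

The j-th column of [phi]_S is [phi(fj)]_S.
phi(f1) = A f1 = (-5, -4) = f1 + 3f2, so column 1 is (1, 3).
Repeating for f2 and assembling the columns gives [[1, 3], [3, -2]].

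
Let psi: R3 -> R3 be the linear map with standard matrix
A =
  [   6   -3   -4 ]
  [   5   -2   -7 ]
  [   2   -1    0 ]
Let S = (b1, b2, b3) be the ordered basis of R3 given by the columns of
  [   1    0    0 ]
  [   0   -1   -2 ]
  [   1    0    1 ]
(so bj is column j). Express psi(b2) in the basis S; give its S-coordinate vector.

(3, 2, -2)

Column 2 of [psi]_S is the S-coordinate vector of psi(b2).
In standard coordinates psi(b2) = A b2 = (3, 2, 1).
Converting to S: (3, 2, 1) = 3b1 + 2b2 - 2b3, so the coordinate vector is (3, 2, -2).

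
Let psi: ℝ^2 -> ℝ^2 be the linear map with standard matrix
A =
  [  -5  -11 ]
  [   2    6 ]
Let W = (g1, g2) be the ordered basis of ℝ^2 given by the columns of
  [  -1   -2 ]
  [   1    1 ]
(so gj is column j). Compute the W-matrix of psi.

With P the matrix whose columns are g1, g2, [psi]_W = P^(-1) A P.
Column by column: psi(g1) = A g1 = [-6, 4]; its W-coordinates [2, 2] give column 1.
Continuing for each basis vector yields [psi]_W = [[2, 3], [2, -1]].

[[2, 3], [2, -1]]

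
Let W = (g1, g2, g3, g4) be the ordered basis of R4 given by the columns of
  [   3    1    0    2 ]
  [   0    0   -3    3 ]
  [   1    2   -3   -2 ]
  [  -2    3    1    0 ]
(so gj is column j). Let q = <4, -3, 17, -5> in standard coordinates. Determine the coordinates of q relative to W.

We seek scalars with c_1 g1 + ... + c_4 g4 = q; equivalently solve M c = q where the columns of M are g1, ..., g4.
Gaussian elimination on [M | q] yields c = (3, 1, -2, -3).
Check: 3g1 + g2 - 2g3 - 3g4 = <4, -3, 17, -5>.

<3, 1, -2, -3>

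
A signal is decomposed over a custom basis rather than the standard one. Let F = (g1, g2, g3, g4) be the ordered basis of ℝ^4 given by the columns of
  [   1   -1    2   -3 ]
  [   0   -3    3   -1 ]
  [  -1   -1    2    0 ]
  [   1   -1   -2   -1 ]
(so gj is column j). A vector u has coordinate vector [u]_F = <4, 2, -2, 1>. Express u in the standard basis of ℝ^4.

By definition u = 4g1 + 2g2 - 2g3 + g4.
Summing componentwise gives <-5, -13, -10, 5>.

<-5, -13, -10, 5>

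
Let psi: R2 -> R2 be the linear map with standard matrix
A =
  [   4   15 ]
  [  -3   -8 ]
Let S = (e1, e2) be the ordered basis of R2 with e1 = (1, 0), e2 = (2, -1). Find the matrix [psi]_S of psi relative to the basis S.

Let P have columns e1, e2. Then [psi]_S = P^(-1) A P.
Here det P = -1, so P^(-1) is integer; computing A P first and then P^(-1)(A P) gives [[-2, -3], [3, -2]].

[[-2, -3], [3, -2]]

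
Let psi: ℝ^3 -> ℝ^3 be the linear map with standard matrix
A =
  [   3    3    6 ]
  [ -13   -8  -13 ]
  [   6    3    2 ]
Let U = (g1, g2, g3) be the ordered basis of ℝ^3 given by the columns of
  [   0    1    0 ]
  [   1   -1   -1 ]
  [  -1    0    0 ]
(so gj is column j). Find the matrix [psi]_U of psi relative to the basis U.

[[-1, -3, 3], [-3, 0, -3], [-3, 2, -2]]

The j-th column of [psi]_U is [psi(gj)]_U.
psi(g1) = A g1 = [-3, 5, 1] = -g1 - 3g2 - 3g3, so column 1 is [-1, -3, -3].
Repeating for g2, g3 and assembling the columns gives [[-1, -3, 3], [-3, 0, -3], [-3, 2, -2]].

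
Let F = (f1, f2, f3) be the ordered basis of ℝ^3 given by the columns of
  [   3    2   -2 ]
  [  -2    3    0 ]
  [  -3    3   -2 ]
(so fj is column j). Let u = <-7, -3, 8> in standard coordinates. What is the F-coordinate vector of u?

<-3, -3, -4>

[u]_F is the unique c with M c = u, where M has columns f1, ..., f3.
Solving this 3x3 system gives c = (-3, -3, -4).
Check: -3f1 - 3f2 - 4f3 = <-7, -3, 8>.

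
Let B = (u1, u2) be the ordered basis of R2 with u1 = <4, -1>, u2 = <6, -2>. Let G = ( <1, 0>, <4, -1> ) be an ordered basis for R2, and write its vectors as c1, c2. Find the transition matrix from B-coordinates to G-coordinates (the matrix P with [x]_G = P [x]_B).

Take x = uj: its B-coordinates are the j-th standard unit vector, so P e_j — column j of P — equals [uj]_G.
u1 = 0·c1 + c2, giving column 1 = <0, 1>; repeating for each j gives P = [[0, -2], [1, 2]].

[[0, -2], [1, 2]]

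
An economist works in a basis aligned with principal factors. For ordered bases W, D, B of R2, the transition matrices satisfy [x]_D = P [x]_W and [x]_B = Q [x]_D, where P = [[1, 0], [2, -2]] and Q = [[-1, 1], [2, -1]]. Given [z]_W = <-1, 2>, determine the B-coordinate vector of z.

<-5, 4>

Apply P to get D-coordinates <-1, -6>, then Q to get B-coordinates.
The result is [z]_B = <-5, 4>.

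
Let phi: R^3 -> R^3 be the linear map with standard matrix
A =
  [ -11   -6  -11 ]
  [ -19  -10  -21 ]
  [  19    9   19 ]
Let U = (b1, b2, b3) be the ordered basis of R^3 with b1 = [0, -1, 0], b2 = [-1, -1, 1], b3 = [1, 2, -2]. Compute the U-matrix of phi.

The j-th column of [phi]_U is [phi(bj)]_U.
phi(b1) = A b1 = [6, 10, -9] = -b1 - 3b2 + 3b3, so column 1 is [-1, -3, 3].
Repeating for b2, b3 and assembling the columns gives [[-1, 1, -2], [-3, -3, 3], [3, 3, 2]].

[[-1, 1, -2], [-3, -3, 3], [3, 3, 2]]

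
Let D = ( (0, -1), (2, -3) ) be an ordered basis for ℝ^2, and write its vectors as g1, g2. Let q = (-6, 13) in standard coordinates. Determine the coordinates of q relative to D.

(-4, -3)

[q]_D is the unique c with M c = q, where M has columns g1, g2.
System: 0c_1 + 2c_2 = -6, -c_1 - 3c_2 = 13; solving gives c_1 = -4, c_2 = -3.
Check: -4g1 - 3g2 = (-6, 13).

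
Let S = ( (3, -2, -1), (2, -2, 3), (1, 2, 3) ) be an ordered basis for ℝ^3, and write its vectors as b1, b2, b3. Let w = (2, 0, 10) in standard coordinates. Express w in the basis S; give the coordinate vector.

(-1, 2, 1)

[w]_S is the unique c with M c = w, where M has columns b1, ..., b3.
Gaussian elimination on [M | w] yields c = (-1, 2, 1).
Check: -b1 + 2b2 + b3 = (2, 0, 10).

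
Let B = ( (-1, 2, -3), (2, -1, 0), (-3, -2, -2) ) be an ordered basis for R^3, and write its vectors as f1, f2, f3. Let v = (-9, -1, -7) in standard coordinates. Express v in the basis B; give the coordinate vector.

(1, -1, 2)

[v]_B is the unique c with M c = v, where M has columns f1, ..., f3.
Row-reducing the augmented matrix [M | v] gives c = (1, -1, 2).
Check: f1 - f2 + 2f3 = (-9, -1, -7).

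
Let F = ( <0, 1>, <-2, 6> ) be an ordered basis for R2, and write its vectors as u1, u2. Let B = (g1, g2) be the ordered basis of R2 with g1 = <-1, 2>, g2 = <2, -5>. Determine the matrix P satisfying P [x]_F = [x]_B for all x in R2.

Let M have columns uj and N have columns gj. Then for every x, N [x]_B = x = M [x]_F, so P = N^(-1) M.
Since det N = 1, N^(-1) has integer entries; multiplying gives P = [[-2, -2], [-1, -2]].

[[-2, -2], [-1, -2]]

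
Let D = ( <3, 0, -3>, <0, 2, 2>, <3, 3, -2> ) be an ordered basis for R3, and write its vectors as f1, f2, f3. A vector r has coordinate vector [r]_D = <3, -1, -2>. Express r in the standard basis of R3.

The coordinates say r = 3f1 - f2 - 2f3; adding the scaled basis vectors gives <3, -8, -7>.

<3, -8, -7>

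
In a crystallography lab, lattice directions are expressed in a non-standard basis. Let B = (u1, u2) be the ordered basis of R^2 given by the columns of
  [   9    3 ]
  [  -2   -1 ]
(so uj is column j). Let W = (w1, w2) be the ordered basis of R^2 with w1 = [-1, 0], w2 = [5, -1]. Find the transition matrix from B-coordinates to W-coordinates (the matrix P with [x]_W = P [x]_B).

Take x = uj: its B-coordinates are the j-th standard unit vector, so P e_j — column j of P — equals [uj]_W.
u1 = w1 + 2w2, giving column 1 = [1, 2]; repeating for each j gives P = [[1, 2], [2, 1]].

[[1, 2], [2, 1]]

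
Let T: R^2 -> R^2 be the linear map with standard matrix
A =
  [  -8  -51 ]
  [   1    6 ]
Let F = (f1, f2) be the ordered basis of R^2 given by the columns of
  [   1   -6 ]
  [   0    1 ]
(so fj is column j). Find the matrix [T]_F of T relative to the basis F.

Let P have columns f1, f2. Then [T]_F = P^(-1) A P.
Here det P = 1, so P^(-1) is integer; computing A P first and then P^(-1)(A P) gives [[-2, -3], [1, 0]].

[[-2, -3], [1, 0]]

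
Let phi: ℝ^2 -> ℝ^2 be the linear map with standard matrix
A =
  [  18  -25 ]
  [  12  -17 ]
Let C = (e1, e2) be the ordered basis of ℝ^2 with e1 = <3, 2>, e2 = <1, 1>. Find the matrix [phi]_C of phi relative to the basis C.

With P the matrix whose columns are e1, e2, [phi]_C = P^(-1) A P.
Column by column: phi(e1) = A e1 = <4, 2>; its C-coordinates <2, -2> give column 1.
Continuing for each basis vector yields [phi]_C = [[2, -2], [-2, -1]].

[[2, -2], [-2, -1]]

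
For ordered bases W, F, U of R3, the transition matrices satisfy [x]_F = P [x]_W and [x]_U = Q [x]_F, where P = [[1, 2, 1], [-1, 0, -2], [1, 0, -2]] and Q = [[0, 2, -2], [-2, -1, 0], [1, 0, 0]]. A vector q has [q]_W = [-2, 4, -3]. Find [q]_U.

Composing the changes, [q]_U = Q P [q]_W.
Q P = [[-4, 0, 0], [-1, -4, 0], [1, 2, 1]]; applying this to [-2, 4, -3] gives [8, -14, 3].

[8, -14, 3]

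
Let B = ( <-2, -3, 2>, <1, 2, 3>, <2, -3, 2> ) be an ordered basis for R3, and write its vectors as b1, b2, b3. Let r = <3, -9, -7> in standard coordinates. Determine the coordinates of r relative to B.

[r]_B is the unique c with M c = r, where M has columns b1, ..., b3.
Gaussian elimination on [M | r] yields c = (-1, -3, 2).
Check: -b1 - 3b2 + 2b3 = <3, -9, -7>.

<-1, -3, 2>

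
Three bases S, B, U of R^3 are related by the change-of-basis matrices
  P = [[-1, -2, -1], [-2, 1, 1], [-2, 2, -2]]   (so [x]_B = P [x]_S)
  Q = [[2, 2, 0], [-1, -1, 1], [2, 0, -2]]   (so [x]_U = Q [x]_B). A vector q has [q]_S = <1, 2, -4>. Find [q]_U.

<-10, 15, -22>

First [q]_B = P [q]_S = <-1, -4, 10>.
Then [q]_U = Q [q]_B = <-10, 15, -22>.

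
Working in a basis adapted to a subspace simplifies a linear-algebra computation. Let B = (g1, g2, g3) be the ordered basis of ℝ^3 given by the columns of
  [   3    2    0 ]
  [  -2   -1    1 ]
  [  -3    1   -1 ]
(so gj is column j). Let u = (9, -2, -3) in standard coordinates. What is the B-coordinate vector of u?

We seek scalars with c_1 g1 + ... + c_3 g3 = u; equivalently solve M c = u where the columns of M are g1, ..., g3.
Gaussian elimination on [M | u] yields c = (1, 3, 3).
Check: g1 + 3g2 + 3g3 = (9, -2, -3).

(1, 3, 3)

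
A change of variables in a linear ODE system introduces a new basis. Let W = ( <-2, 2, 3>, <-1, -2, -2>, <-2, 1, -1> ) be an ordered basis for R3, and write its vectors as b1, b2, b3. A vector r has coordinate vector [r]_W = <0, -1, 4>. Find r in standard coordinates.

<-7, 6, -2>

By definition r = 0·b1 - b2 + 4b3.
Summing componentwise gives <-7, 6, -2>.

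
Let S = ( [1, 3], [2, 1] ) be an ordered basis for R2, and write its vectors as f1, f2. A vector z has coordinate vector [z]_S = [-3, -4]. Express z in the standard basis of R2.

[-11, -13]

z = M [z]_S, where M has columns f1, f2.
Carrying out the matrix-vector product, z = [-11, -13].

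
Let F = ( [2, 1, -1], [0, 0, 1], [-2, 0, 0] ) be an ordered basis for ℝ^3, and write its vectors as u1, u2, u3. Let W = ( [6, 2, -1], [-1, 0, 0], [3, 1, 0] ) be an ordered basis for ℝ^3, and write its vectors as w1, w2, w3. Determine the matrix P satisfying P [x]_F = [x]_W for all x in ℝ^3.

[[1, -1, 0], [1, 0, 2], [-1, 2, 0]]

Let M have columns uj and N have columns wj. Then for every x, N [x]_W = x = M [x]_F, so P = N^(-1) M.
Since det N = 1, N^(-1) has integer entries; multiplying gives P = [[1, -1, 0], [1, 0, 2], [-1, 2, 0]].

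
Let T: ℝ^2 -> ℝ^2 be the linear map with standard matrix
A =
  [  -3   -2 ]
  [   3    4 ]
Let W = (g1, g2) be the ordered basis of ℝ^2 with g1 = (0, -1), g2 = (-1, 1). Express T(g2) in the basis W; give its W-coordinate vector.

(-2, -1)

Compute T(g2) = A g2 = (1, 1) in standard coordinates.
Then write this in W-coordinates: solve for y in y_1 g1 + y_2 g2 = (1, 1).
This gives y = (-2, -1), which is column 2 of [T]_W.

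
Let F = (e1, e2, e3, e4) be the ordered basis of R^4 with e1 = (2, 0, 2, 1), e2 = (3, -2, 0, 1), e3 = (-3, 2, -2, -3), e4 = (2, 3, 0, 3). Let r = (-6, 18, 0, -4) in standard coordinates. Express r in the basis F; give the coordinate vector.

[r]_F is the unique c with M c = r, where M has columns e1, ..., e4.
Row-reducing the augmented matrix [M | r] gives c = (4, -2, 4, 2).
Check: 4e1 - 2e2 + 4e3 + 2e4 = (-6, 18, 0, -4).

(4, -2, 4, 2)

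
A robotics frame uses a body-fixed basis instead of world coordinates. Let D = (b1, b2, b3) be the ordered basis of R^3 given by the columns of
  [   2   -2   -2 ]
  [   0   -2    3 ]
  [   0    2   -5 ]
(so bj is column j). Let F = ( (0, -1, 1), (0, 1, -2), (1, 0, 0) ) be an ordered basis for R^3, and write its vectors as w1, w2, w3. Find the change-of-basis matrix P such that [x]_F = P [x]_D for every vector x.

Column j of P is [bj]_F, since P maps D-coordinates to F-coordinates.
Expressing b1 in F: b1 = 0·w1 + 0·w2 + 2w3, so column 1 of P is (0, 0, 2).
Doing the same for each bj gives P = [[0, 2, -1], [0, 0, 2], [2, -2, -2]].

[[0, 2, -1], [0, 0, 2], [2, -2, -2]]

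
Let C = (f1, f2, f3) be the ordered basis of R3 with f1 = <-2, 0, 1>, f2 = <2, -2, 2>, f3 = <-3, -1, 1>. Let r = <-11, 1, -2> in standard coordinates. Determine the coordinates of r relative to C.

<-1, -2, 3>

Write r = c_1 f1 + ... + c_3 f3 and solve for the c_i.
Row-reducing the augmented matrix [M | r] gives c = (-1, -2, 3).
Check: -f1 - 2f2 + 3f3 = <-11, 1, -2>.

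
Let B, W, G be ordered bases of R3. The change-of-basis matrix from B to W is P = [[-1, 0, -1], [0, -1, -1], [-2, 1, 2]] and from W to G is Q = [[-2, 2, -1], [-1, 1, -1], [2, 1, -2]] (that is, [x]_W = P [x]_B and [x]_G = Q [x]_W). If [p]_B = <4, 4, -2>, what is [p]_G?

<8, 8, 10>

Apply P to get W-coordinates <-2, -2, -8>, then Q to get G-coordinates.
The result is [p]_G = <8, 8, 10>.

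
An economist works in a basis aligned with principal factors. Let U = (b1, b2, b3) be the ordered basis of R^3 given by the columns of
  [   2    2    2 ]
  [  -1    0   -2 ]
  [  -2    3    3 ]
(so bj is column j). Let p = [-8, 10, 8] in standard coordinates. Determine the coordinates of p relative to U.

[p]_U is the unique c with M c = p, where M has columns b1, ..., b3.
Solving this 3x3 system gives c = (-4, 3, -3).
Check: -4b1 + 3b2 - 3b3 = [-8, 10, 8].

[-4, 3, -3]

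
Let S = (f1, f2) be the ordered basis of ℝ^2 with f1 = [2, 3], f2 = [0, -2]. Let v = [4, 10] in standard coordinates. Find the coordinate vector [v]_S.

Write v = c_1 f1 + c_2 f2 and solve for the c_i.
System: 2c_1 + 0c_2 = 4, 3c_1 - 2c_2 = 10; solving gives c_1 = 2, c_2 = -2.
Check: 2f1 - 2f2 = [4, 10].

[2, -2]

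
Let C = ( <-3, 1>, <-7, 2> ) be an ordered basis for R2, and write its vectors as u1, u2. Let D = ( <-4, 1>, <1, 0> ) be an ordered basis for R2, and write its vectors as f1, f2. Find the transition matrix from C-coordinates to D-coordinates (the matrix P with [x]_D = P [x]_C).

[[1, 2], [1, 1]]

Take x = uj: its C-coordinates are the j-th standard unit vector, so P e_j — column j of P — equals [uj]_D.
u1 = f1 + f2, giving column 1 = <1, 1>; repeating for each j gives P = [[1, 2], [1, 1]].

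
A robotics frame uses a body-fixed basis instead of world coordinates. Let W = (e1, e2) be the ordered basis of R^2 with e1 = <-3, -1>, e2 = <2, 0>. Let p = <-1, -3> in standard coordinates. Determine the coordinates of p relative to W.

<3, 4>

Write p = c_1 e1 + c_2 e2 and solve for the c_i.
System: -3c_1 + 2c_2 = -1, -c_1 + 0c_2 = -3; solving gives c_1 = 3, c_2 = 4.
Check: 3e1 + 4e2 = <-1, -3>.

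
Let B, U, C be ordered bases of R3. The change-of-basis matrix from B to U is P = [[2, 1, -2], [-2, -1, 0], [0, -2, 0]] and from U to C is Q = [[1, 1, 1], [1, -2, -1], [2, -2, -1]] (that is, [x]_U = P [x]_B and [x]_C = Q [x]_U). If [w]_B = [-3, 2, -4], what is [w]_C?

[4, 0, 4]

First [w]_U = P [w]_B = [4, 4, -4].
Then [w]_C = Q [w]_U = [4, 0, 4].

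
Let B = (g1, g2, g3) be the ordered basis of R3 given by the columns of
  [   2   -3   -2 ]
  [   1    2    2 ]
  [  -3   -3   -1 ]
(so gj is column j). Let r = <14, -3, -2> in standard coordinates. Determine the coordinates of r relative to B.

<3, -2, -1>

We seek scalars with c_1 g1 + ... + c_3 g3 = r; equivalently solve M c = r where the columns of M are g1, ..., g3.
Solving this 3x3 system gives c = (3, -2, -1).
Check: 3g1 - 2g2 - g3 = <14, -3, -2>.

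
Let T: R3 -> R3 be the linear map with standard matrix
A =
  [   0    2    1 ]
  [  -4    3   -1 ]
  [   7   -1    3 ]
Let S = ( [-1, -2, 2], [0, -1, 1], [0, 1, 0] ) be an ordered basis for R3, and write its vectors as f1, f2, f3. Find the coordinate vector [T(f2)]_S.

Compute T(f2) = A f2 = [-1, -4, 4] in standard coordinates.
Then write this in S-coordinates: solve for y in y_1 f1 + ... + y_3 f3 = [-1, -4, 4].
This gives y = [1, 2, 0], which is column 2 of [T]_S.

[1, 2, 0]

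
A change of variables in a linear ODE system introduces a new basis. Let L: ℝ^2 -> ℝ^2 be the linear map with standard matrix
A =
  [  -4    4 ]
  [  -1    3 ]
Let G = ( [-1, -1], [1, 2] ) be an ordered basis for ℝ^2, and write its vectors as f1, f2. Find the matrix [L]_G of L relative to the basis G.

Let P have columns f1, f2. Then [L]_G = P^(-1) A P.
Here det P = -1, so P^(-1) is integer; computing A P first and then P^(-1)(A P) gives [[-2, -3], [-2, 1]].

[[-2, -3], [-2, 1]]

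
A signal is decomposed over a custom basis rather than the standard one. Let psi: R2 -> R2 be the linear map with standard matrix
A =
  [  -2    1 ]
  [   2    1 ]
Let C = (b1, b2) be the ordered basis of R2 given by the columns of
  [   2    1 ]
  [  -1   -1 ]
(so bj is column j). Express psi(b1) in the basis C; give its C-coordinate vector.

<-2, -1>

Compute psi(b1) = A b1 = <-5, 3> in standard coordinates.
Then write this in C-coordinates: solve for y in y_1 b1 + y_2 b2 = <-5, 3>.
This gives y = <-2, -1>, which is column 1 of [psi]_C.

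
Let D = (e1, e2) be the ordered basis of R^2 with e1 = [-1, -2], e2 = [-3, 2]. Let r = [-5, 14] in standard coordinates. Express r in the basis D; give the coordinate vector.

[-4, 3]

[r]_D is the unique c with M c = r, where M has columns e1, e2.
System: -c_1 - 3c_2 = -5, -2c_1 + 2c_2 = 14; solving gives c_1 = -4, c_2 = 3.
Check: -4e1 + 3e2 = [-5, 14].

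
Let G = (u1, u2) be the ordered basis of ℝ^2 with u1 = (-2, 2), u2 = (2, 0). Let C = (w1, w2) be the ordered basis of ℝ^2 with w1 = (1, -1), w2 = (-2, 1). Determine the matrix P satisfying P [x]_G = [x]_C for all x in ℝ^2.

[[-2, -2], [0, -2]]

Column j of P is [uj]_C, since P maps G-coordinates to C-coordinates.
Expressing u1 in C: u1 = -2w1 + 0·w2, so column 1 of P is (-2, 0).
Doing the same for each uj gives P = [[-2, -2], [0, -2]].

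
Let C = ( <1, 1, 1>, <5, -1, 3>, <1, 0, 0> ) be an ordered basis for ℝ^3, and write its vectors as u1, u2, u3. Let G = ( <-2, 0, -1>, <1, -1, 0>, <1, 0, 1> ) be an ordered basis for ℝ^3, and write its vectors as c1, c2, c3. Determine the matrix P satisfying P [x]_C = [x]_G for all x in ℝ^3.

[[-1, -1, -1], [-1, 1, 0], [0, 2, -1]]

Take x = uj: its C-coordinates are the j-th standard unit vector, so P e_j — column j of P — equals [uj]_G.
u1 = -c1 - c2 + 0·c3, giving column 1 = <-1, -1, 0>; repeating for each j gives P = [[-1, -1, -1], [-1, 1, 0], [0, 2, -1]].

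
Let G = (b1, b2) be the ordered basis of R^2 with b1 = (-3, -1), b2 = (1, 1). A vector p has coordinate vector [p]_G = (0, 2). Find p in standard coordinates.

(2, 2)

By definition p = 0·b1 + 2b2.
Summing componentwise gives (2, 2).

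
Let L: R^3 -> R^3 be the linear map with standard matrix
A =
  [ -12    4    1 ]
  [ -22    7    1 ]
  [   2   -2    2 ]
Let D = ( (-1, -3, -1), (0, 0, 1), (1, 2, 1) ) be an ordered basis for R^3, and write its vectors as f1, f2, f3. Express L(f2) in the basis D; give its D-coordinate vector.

Column 2 of [L]_D is the D-coordinate vector of L(f2).
In standard coordinates L(f2) = A f2 = (1, 1, 2).
Converting to D: (1, 1, 2) = f1 + f2 + 2f3, so the coordinate vector is (1, 1, 2).

(1, 1, 2)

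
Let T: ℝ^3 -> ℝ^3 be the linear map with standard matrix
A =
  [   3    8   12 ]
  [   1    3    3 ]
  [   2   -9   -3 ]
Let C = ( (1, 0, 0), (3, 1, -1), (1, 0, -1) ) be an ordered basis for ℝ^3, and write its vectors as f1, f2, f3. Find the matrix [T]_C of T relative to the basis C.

[[3, -1, 0], [1, 3, -2], [-3, -3, -3]]

Let P have columns f1, ..., f3. Then [T]_C = P^(-1) A P.
Here det P = -1, so P^(-1) is integer; computing A P first and then P^(-1)(A P) gives [[3, -1, 0], [1, 3, -2], [-3, -3, -3]].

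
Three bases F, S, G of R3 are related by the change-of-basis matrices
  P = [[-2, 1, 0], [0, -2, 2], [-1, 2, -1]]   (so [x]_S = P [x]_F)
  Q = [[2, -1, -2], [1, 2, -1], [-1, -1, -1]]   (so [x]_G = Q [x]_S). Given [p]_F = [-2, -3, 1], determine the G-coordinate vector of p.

[4, 22, -4]

Composing the changes, [p]_G = Q P [p]_F.
Q P = [[-2, 0, 0], [-1, -5, 5], [3, -1, -1]]; applying this to [-2, -3, 1] gives [4, 22, -4].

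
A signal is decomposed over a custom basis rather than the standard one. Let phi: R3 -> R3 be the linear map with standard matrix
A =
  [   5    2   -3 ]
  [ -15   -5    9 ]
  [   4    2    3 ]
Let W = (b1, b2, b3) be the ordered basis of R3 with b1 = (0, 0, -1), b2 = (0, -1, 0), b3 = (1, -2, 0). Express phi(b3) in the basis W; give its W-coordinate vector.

(0, 3, 1)

Column 3 of [phi]_W is the W-coordinate vector of phi(b3).
In standard coordinates phi(b3) = A b3 = (1, -5, 0).
Converting to W: (1, -5, 0) = 0·b1 + 3b2 + b3, so the coordinate vector is (0, 3, 1).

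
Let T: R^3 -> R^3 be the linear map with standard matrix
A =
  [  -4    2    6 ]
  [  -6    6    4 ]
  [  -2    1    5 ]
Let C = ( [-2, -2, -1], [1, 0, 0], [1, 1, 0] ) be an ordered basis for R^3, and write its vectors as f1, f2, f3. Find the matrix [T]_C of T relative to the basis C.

[[3, 2, 1], [2, 2, -2], [2, -2, 2]]

Let P have columns f1, ..., f3. Then [T]_C = P^(-1) A P.
Here det P = -1, so P^(-1) is integer; computing A P first and then P^(-1)(A P) gives [[3, 2, 1], [2, 2, -2], [2, -2, 2]].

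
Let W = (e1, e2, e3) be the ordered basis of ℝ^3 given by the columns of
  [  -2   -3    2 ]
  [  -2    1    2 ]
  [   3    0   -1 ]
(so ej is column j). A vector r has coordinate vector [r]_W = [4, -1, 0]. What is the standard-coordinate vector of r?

By definition r = 4e1 - e2 + 0·e3.
Summing componentwise gives [-5, -9, 12].

[-5, -9, 12]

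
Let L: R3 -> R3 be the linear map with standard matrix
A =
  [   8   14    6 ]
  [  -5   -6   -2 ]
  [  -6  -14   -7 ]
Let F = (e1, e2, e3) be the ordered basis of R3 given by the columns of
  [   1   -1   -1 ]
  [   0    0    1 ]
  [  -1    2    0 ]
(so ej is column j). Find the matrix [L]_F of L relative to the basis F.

[[-1, 2, 2], [0, -3, -3], [-3, 1, -1]]

Let P have columns e1, ..., e3. Then [L]_F = P^(-1) A P.
Here det P = -1, so P^(-1) is integer; computing A P first and then P^(-1)(A P) gives [[-1, 2, 2], [0, -3, -3], [-3, 1, -1]].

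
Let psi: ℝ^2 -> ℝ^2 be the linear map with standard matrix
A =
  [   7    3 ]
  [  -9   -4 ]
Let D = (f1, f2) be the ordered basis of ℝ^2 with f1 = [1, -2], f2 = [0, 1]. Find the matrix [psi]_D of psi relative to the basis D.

The j-th column of [psi]_D is [psi(fj)]_D.
psi(f1) = A f1 = [1, -1] = f1 + f2, so column 1 is [1, 1].
Repeating for f2 and assembling the columns gives [[1, 3], [1, 2]].

[[1, 3], [1, 2]]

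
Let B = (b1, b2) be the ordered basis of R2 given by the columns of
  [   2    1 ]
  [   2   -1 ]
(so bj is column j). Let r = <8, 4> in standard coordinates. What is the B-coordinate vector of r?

Write r = c_1 b1 + c_2 b2 and solve for the c_i.
System: 2c_1 + c_2 = 8, 2c_1 - c_2 = 4; solving gives c_1 = 3, c_2 = 2.
Check: 3b1 + 2b2 = <8, 4>.

<3, 2>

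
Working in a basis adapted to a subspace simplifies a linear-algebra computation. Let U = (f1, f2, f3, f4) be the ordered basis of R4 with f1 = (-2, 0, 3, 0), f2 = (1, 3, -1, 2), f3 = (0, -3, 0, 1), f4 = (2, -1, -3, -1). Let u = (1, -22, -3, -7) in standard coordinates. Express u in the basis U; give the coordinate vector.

Write u = c_1 f1 + ... + c_4 f4 and solve for the c_i.
Solving this 4x4 system gives c = (2, -3, 3, 4).
Check: 2f1 - 3f2 + 3f3 + 4f4 = (1, -22, -3, -7).

(2, -3, 3, 4)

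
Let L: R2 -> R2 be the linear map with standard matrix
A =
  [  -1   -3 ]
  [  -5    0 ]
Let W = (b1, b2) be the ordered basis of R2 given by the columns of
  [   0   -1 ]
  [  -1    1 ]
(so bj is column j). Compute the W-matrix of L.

Let P have columns b1, b2. Then [L]_W = P^(-1) A P.
Here det P = -1, so P^(-1) is integer; computing A P first and then P^(-1)(A P) gives [[-3, -3], [-3, 2]].

[[-3, -3], [-3, 2]]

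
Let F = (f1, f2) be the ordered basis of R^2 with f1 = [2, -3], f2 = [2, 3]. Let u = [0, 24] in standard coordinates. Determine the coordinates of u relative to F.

[u]_F is the unique c with M c = u, where M has columns f1, f2.
System: 2c_1 + 2c_2 = 0, -3c_1 + 3c_2 = 24; solving gives c_1 = -4, c_2 = 4.
Check: -4f1 + 4f2 = [0, 24].

[-4, 4]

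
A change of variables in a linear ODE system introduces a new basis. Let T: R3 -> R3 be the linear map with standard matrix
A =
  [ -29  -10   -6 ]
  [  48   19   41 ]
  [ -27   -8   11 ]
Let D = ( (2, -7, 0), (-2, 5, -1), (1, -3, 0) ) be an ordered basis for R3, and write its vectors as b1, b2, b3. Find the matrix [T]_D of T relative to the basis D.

[[3, 3, 3], [-2, -3, 3], [2, 2, 1]]

With P the matrix whose columns are b1, ..., b3, [T]_D = P^(-1) A P.
Column by column: T(b1) = A b1 = (12, -37, 2); its D-coordinates (3, -2, 2) give column 1.
Continuing for each basis vector yields [T]_D = [[3, 3, 3], [-2, -3, 3], [2, 2, 1]].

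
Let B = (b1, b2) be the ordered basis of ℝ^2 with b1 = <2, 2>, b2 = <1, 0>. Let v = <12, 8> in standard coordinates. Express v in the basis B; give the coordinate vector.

<4, 4>

[v]_B is the unique c with M c = v, where M has columns b1, b2.
System: 2c_1 + c_2 = 12, 2c_1 + 0c_2 = 8; solving gives c_1 = 4, c_2 = 4.
Check: 4b1 + 4b2 = <12, 8>.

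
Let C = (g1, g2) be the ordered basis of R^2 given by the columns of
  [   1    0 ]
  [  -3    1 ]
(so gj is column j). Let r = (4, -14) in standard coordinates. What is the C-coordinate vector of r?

(4, -2)

[r]_C is the unique c with M c = r, where M has columns g1, g2.
System: c_1 + 0c_2 = 4, -3c_1 + c_2 = -14; solving gives c_1 = 4, c_2 = -2.
Check: 4g1 - 2g2 = (4, -14).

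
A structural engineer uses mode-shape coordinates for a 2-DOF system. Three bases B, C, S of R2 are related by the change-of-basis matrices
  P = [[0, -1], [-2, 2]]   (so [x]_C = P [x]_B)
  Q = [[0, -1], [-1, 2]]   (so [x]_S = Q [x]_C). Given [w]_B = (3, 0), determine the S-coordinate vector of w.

Apply P to get C-coordinates (0, -6), then Q to get S-coordinates.
The result is [w]_S = (6, -12).

(6, -12)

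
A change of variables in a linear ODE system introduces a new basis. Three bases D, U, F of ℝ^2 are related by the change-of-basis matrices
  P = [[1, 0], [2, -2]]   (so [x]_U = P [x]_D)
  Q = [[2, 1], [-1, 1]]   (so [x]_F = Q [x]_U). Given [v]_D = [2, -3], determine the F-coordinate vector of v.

Composing the changes, [v]_F = Q P [v]_D.
Q P = [[4, -2], [1, -2]]; applying this to [2, -3] gives [14, 8].

[14, 8]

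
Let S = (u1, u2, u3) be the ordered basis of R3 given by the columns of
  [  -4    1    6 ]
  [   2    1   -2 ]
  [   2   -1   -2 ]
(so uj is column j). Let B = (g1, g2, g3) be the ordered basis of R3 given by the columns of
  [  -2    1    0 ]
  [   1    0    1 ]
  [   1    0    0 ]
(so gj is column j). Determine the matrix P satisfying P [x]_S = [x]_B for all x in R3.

Let M have columns uj and N have columns gj. Then for every x, N [x]_B = x = M [x]_S, so P = N^(-1) M.
Since det N = 1, N^(-1) has integer entries; multiplying gives P = [[2, -1, -2], [0, -1, 2], [0, 2, 0]].

[[2, -1, -2], [0, -1, 2], [0, 2, 0]]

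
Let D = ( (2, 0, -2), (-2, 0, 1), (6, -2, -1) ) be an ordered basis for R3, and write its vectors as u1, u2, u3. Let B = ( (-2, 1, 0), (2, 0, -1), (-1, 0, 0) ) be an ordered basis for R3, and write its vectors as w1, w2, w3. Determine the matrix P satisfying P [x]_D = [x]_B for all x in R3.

Take x = uj: its D-coordinates are the j-th standard unit vector, so P e_j — column j of P — equals [uj]_B.
u1 = 0·w1 + 2w2 + 2w3, giving column 1 = (0, 2, 2); repeating for each j gives P = [[0, 0, -2], [2, -1, 1], [2, 0, 0]].

[[0, 0, -2], [2, -1, 1], [2, 0, 0]]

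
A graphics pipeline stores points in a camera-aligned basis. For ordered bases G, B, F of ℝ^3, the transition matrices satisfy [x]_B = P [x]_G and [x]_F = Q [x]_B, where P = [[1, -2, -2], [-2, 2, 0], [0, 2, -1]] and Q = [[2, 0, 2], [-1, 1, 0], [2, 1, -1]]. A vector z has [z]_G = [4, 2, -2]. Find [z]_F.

[20, -8, -2]

Apply P to get B-coordinates [4, -4, 6], then Q to get F-coordinates.
The result is [z]_F = [20, -8, -2].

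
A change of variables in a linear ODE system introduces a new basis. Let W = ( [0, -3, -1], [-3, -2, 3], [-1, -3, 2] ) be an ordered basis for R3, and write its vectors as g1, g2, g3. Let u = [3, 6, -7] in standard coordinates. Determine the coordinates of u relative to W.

We seek scalars with c_1 g1 + ... + c_3 g3 = u; equivalently solve M c = u where the columns of M are g1, ..., g3.
Row-reducing the augmented matrix [M | u] gives c = (1, 0, -3).
Check: g1 + 0·g2 - 3g3 = [3, 6, -7].

[1, 0, -3]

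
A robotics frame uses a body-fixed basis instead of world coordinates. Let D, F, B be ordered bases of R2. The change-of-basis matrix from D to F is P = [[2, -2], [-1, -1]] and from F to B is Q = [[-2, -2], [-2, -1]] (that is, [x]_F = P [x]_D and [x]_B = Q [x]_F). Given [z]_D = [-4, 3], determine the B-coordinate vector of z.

[26, 27]

First [z]_F = P [z]_D = [-14, 1].
Then [z]_B = Q [z]_F = [26, 27].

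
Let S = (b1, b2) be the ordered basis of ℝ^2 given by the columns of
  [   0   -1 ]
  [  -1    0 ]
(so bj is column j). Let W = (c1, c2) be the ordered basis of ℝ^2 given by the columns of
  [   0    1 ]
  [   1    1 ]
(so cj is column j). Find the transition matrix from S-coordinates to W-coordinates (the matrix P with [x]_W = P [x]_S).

Column j of P is [bj]_W, since P maps S-coordinates to W-coordinates.
Expressing b1 in W: b1 = -c1 + 0·c2, so column 1 of P is (-1, 0).
Doing the same for each bj gives P = [[-1, 1], [0, -1]].

[[-1, 1], [0, -1]]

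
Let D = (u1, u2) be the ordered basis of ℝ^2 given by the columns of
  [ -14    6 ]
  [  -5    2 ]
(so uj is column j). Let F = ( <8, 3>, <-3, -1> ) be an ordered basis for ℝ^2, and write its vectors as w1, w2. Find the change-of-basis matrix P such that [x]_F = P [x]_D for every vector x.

Column j of P is [uj]_F, since P maps D-coordinates to F-coordinates.
Expressing u1 in F: u1 = -w1 + 2w2, so column 1 of P is <-1, 2>.
Doing the same for each uj gives P = [[-1, 0], [2, -2]].

[[-1, 0], [2, -2]]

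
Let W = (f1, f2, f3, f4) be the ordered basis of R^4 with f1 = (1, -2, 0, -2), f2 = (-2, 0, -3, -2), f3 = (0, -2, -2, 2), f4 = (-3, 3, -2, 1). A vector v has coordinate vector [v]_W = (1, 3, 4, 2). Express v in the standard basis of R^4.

The coordinates say v = f1 + 3f2 + 4f3 + 2f4; adding the scaled basis vectors gives (-11, -4, -21, 2).

(-11, -4, -21, 2)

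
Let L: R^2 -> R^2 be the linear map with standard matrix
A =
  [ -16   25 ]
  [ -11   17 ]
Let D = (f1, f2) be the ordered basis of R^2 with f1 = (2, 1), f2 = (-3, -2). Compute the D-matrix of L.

[[1, -1], [3, 0]]

The j-th column of [L]_D is [L(fj)]_D.
L(f1) = A f1 = (-7, -5) = f1 + 3f2, so column 1 is (1, 3).
Repeating for f2 and assembling the columns gives [[1, -1], [3, 0]].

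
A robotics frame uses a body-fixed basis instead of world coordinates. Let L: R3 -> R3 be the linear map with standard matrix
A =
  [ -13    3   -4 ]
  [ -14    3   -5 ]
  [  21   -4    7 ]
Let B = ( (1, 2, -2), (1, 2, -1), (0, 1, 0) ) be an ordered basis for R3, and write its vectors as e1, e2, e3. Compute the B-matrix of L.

Let P have columns e1, ..., e3. Then [L]_B = P^(-1) A P.
Here det P = -1, so P^(-1) is integer; computing A P first and then P^(-1)(A P) gives [[0, -3, 1], [1, 0, 2], [0, 3, -3]].

[[0, -3, 1], [1, 0, 2], [0, 3, -3]]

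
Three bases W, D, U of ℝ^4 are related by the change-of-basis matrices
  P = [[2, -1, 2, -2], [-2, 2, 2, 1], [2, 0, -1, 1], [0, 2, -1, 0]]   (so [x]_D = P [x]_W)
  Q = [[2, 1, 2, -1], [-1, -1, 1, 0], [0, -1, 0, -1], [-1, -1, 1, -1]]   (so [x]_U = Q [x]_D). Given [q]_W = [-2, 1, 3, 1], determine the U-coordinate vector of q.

[0, -18, -12, -17]

First [q]_D = P [q]_W = [-1, 13, -6, -1].
Then [q]_U = Q [q]_D = [0, -18, -12, -17].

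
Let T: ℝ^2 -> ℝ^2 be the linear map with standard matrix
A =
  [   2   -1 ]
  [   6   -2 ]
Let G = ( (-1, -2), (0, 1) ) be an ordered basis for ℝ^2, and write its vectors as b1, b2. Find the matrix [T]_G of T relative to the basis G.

The j-th column of [T]_G is [T(bj)]_G.
T(b1) = A b1 = (0, -2) = 0·b1 - 2b2, so column 1 is (0, -2).
Repeating for b2 and assembling the columns gives [[0, 1], [-2, 0]].

[[0, 1], [-2, 0]]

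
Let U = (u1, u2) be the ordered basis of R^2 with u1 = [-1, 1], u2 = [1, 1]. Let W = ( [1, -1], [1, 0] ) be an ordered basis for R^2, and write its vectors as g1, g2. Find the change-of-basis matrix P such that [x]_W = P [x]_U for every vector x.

[[-1, -1], [0, 2]]

Take x = uj: its U-coordinates are the j-th standard unit vector, so P e_j — column j of P — equals [uj]_W.
u1 = -g1 + 0·g2, giving column 1 = [-1, 0]; repeating for each j gives P = [[-1, -1], [0, 2]].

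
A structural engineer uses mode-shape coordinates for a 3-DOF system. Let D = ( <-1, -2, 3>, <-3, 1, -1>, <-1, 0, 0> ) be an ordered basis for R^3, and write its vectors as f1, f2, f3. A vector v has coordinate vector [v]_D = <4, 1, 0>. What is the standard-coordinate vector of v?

<-7, -7, 11>

v = M [v]_D, where M has columns f1, ..., f3.
Carrying out the matrix-vector product, v = <-7, -7, 11>.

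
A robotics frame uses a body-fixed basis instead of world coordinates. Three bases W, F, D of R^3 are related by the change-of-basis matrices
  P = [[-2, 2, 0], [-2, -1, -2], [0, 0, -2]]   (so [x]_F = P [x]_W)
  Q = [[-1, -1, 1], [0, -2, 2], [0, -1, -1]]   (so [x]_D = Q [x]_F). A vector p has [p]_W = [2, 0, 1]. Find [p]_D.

[8, 8, 8]

Apply P to get F-coordinates [-4, -6, -2], then Q to get D-coordinates.
The result is [p]_D = [8, 8, 8].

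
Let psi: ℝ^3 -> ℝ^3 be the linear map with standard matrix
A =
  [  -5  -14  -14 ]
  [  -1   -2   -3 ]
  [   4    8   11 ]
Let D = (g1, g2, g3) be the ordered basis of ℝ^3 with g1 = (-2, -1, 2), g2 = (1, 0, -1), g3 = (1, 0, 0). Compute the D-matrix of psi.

[[2, -2, 1], [-2, 3, -2], [2, 2, -1]]

With P the matrix whose columns are g1, ..., g3, [psi]_D = P^(-1) A P.
Column by column: psi(g1) = A g1 = (-4, -2, 6); its D-coordinates (2, -2, 2) give column 1.
Continuing for each basis vector yields [psi]_D = [[2, -2, 1], [-2, 3, -2], [2, 2, -1]].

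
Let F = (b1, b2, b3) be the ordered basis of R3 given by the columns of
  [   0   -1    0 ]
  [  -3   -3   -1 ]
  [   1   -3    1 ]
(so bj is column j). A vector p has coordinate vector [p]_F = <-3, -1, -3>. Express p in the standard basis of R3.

By definition p = -3b1 - b2 - 3b3.
Summing componentwise gives <1, 15, -3>.

<1, 15, -3>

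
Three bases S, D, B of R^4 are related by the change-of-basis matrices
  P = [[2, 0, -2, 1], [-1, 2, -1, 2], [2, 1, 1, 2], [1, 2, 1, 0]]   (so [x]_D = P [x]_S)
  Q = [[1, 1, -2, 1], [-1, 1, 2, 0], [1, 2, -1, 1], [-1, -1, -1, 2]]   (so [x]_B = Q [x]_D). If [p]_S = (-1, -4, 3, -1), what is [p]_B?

(-17, -13, -34, 14)

Apply P to get D-coordinates (-9, -12, -5, -6), then Q to get B-coordinates.
The result is [p]_B = (-17, -13, -34, 14).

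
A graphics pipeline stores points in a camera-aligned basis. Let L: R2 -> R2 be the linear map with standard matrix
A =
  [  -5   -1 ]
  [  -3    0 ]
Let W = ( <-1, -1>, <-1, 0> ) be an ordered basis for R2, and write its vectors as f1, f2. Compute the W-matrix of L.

With P the matrix whose columns are f1, f2, [L]_W = P^(-1) A P.
Column by column: L(f1) = A f1 = <6, 3>; its W-coordinates <-3, -3> give column 1.
Continuing for each basis vector yields [L]_W = [[-3, -3], [-3, -2]].

[[-3, -3], [-3, -2]]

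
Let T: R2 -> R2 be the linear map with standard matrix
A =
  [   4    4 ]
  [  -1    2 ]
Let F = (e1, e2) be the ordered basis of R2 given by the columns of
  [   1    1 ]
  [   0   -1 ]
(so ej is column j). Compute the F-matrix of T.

The j-th column of [T]_F is [T(ej)]_F.
T(e1) = A e1 = (4, -1) = 3e1 + e2, so column 1 is (3, 1).
Repeating for e2 and assembling the columns gives [[3, -3], [1, 3]].

[[3, -3], [1, 3]]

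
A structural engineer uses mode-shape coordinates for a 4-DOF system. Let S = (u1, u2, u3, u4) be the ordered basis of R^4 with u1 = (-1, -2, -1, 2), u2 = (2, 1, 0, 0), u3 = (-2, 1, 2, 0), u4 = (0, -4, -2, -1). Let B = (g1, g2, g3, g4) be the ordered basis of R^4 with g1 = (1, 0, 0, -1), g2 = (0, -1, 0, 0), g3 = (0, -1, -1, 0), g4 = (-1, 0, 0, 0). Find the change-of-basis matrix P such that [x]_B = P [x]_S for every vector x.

[[-2, 0, 0, 1], [1, -1, 1, 2], [1, 0, -2, 2], [-1, -2, 2, 1]]

Let M have columns uj and N have columns gj. Then for every x, N [x]_B = x = M [x]_S, so P = N^(-1) M.
Since det N = -1, N^(-1) has integer entries; multiplying gives P = [[-2, 0, 0, 1], [1, -1, 1, 2], [1, 0, -2, 2], [-1, -2, 2, 1]].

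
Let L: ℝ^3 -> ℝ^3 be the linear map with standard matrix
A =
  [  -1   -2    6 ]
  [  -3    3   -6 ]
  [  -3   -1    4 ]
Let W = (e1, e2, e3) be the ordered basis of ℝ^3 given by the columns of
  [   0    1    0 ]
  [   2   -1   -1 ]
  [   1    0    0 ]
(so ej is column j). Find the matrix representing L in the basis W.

[[2, -2, 1], [2, 1, 2], [2, 1, 3]]

The j-th column of [L]_W is [L(ej)]_W.
L(e1) = A e1 = [2, 0, 2] = 2e1 + 2e2 + 2e3, so column 1 is [2, 2, 2].
Repeating for e2, e3 and assembling the columns gives [[2, -2, 1], [2, 1, 2], [2, 1, 3]].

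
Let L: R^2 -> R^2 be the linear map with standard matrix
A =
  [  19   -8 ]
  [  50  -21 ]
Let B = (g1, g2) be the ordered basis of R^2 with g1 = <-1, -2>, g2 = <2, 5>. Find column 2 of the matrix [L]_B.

Column 2 of [L]_B is the B-coordinate vector of L(g2).
In standard coordinates L(g2) = A g2 = <-2, -5>.
Converting to B: <-2, -5> = 0·g1 - g2, so the coordinate vector is <0, -1>.

<0, -1>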